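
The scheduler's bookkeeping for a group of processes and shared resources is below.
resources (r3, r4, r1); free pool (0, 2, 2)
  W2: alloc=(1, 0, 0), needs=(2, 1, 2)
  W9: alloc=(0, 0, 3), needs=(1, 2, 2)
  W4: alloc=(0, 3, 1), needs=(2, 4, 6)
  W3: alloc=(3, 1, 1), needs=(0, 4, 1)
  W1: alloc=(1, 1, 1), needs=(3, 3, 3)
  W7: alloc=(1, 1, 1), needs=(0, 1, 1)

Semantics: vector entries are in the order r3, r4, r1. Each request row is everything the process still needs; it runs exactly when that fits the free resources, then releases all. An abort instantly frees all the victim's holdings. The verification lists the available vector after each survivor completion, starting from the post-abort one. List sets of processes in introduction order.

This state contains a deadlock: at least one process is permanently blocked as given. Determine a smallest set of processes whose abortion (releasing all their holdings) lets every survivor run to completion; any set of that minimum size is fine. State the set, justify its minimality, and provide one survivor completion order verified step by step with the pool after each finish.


The answer: abort W3.
Key observation: the deadlocked W1 becomes finishable only because W3 released (3, 1, 1); it completes at step 1 below.
No smaller set exists: with zero aborts the deadlock remains.
The survivors complete as W1, W7, W9, W4, W2. Walking it through (starting from the post-abort pool):
  pool = (3, 3, 3)
  W1: need (3, 3, 3) fits (3, 3, 3); releases (1, 1, 1), pool now (4, 4, 4)
  W7: need (0, 1, 1) fits (4, 4, 4); releases (1, 1, 1), pool now (5, 5, 5)
  W9: need (1, 2, 2) fits (5, 5, 5); releases (0, 0, 3), pool now (5, 5, 8)
  W4: need (2, 4, 6) fits (5, 5, 8); releases (0, 3, 1), pool now (5, 8, 9)
  W2: need (2, 1, 2) fits (5, 8, 9); releases (1, 0, 0), pool now (6, 8, 9)


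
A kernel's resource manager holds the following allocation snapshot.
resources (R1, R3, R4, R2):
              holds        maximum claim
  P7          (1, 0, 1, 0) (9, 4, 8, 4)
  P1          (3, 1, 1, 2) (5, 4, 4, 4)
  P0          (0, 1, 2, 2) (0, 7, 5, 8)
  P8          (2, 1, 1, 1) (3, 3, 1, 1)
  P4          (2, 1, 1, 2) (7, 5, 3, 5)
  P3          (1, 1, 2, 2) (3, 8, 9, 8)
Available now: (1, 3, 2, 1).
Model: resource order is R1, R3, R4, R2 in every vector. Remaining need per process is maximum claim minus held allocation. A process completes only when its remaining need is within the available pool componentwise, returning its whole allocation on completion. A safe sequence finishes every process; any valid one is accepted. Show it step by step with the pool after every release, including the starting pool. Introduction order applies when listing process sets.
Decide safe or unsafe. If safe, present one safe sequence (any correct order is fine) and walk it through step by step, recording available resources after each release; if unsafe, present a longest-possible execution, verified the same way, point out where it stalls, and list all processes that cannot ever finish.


SAFE — a valid safe sequence is P8, P1, P4, P0, P3, P7.
Key observation: the first exact fit in this order is P8 — it needs (1, 2, 0, 0) with (1, 3, 2, 1) free, meeting a requested resource to the last unit.
Check, step by step:
  pool = (1, 3, 2, 1)
  P8: need (1, 2, 0, 0) fits (1, 3, 2, 1); releases (2, 1, 1, 1), pool now (3, 4, 3, 2)
  P1: need (2, 3, 3, 2) fits (3, 4, 3, 2); releases (3, 1, 1, 2), pool now (6, 5, 4, 4)
  P4: need (5, 4, 2, 3) fits (6, 5, 4, 4); releases (2, 1, 1, 2), pool now (8, 6, 5, 6)
  P0: need (0, 6, 3, 6) fits (8, 6, 5, 6); releases (0, 1, 2, 2), pool now (8, 7, 7, 8)
  P3: need (2, 7, 7, 6) fits (8, 7, 7, 8); releases (1, 1, 2, 2), pool now (9, 8, 9, 10)
  P7: need (8, 4, 7, 4) fits (9, 8, 9, 10); releases (1, 0, 1, 0), pool now (10, 8, 10, 10)


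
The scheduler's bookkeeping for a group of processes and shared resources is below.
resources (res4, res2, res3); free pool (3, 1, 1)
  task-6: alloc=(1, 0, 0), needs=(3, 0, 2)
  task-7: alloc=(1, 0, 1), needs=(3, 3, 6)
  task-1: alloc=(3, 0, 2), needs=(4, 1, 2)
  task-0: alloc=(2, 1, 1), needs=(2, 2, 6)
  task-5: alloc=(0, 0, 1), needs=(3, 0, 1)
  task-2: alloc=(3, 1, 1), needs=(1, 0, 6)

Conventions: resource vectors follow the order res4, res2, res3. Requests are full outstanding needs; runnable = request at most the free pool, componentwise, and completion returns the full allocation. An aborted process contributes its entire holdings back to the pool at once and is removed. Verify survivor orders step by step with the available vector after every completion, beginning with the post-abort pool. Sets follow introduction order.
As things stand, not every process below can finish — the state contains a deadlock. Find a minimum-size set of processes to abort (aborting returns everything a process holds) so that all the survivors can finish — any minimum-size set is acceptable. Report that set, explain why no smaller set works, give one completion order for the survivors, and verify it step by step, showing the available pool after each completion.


Abort task-7 and task-2.
Key observation: the returned (4, 1, 2) from task-7 and task-2 is what brings task-0 — unrunnable before, under any order — into play at step 4.
No one abort is enough; case by case: task-6 alone leaves task-7 blocked (short on res2 and res3); task-7 alone leaves task-0 blocked (short on res2 and res3); task-1 alone leaves task-7 blocked (short on res2 and res3); task-0 alone leaves task-7 blocked (short on res2 and res3); task-5 alone leaves task-7 blocked (short on res2 and res3); task-2 alone leaves task-7 blocked (short on res2 and res3).
The survivors complete as task-5, task-1, task-6, task-0. Step-by-step check (starting from the post-abort pool):
  pool = (7, 2, 3)
  task-5 needs (3, 0, 1) <= (7, 2, 3) -> finishes; pool += (0, 0, 1) = (7, 2, 4)
  task-1 needs (4, 1, 2) <= (7, 2, 4) -> finishes; pool += (3, 0, 2) = (10, 2, 6)
  task-6 needs (3, 0, 2) <= (10, 2, 6) -> finishes; pool += (1, 0, 0) = (11, 2, 6)
  task-0 needs (2, 2, 6) <= (11, 2, 6) -> finishes; pool += (2, 1, 1) = (13, 3, 7)


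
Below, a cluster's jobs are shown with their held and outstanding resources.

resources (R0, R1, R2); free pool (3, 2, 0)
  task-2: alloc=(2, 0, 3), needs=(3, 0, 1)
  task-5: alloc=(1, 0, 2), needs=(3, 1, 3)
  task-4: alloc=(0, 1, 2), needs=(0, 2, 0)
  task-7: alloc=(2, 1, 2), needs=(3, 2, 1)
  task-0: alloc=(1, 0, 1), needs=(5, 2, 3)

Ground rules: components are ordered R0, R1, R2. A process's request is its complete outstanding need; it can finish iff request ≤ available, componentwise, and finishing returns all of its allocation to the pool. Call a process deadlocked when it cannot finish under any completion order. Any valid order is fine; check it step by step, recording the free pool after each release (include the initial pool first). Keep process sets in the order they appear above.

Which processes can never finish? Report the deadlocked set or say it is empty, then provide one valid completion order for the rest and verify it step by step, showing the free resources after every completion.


Nothing here is deadlocked.
Key observation: there is always a runnable process — task-4 first — so the state unwinds completely.
A valid finishing order for the others: task-4, task-2, task-7, task-0, task-5. Verifying each step:
  pool = (3, 2, 0)
  task-4 needs (0, 2, 0) <= (3, 2, 0) -> finishes; pool += (0, 1, 2) = (3, 3, 2)
  task-2 needs (3, 0, 1) <= (3, 3, 2) -> finishes; pool += (2, 0, 3) = (5, 3, 5)
  task-7 needs (3, 2, 1) <= (5, 3, 5) -> finishes; pool += (2, 1, 2) = (7, 4, 7)
  task-0 needs (5, 2, 3) <= (7, 4, 7) -> finishes; pool += (1, 0, 1) = (8, 4, 8)
  task-5 needs (3, 1, 3) <= (8, 4, 8) -> finishes; pool += (1, 0, 2) = (9, 4, 10)


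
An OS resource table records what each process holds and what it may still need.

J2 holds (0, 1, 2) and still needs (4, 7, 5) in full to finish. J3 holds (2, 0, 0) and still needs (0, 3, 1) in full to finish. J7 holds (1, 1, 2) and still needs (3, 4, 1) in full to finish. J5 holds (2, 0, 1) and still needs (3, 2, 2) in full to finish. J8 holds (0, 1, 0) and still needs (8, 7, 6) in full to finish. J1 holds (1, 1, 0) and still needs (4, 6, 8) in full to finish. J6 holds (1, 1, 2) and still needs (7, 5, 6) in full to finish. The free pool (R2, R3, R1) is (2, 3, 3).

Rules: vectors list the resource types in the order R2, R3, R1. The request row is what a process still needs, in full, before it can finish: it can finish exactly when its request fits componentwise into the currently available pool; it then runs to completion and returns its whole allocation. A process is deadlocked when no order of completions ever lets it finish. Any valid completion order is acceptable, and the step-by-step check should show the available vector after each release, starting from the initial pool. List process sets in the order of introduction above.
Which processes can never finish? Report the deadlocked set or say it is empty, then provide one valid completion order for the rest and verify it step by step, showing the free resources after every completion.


Deadlocked: J2, J7, J8, J1 and J6.
Key observation: J3, J5 can finish, but then (6, 3, 4) is all there is, and the blocked group's R3 demands exceed it.
One completion order for the rest: J3, J5. Check, step by step:
  pool = (2, 3, 3)
  J3 needs (0, 3, 1) <= (2, 3, 3) -> finishes; pool += (2, 0, 0) = (4, 3, 3)
  J5 needs (3, 2, 2) <= (4, 3, 3) -> finishes; pool += (2, 0, 1) = (6, 3, 4)
None of the blocked processes ever fits:
  J2 cannot run: need (4, 7, 5) vs free (6, 3, 4) (insufficient R3 and R1)
  J7 cannot run: need (3, 4, 1) vs free (6, 3, 4) (insufficient R3)
  J8 cannot run: need (8, 7, 6) vs free (6, 3, 4) (insufficient R2, R3 and R1)
  J1 cannot run: need (4, 6, 8) vs free (6, 3, 4) (insufficient R3 and R1)
  J6 cannot run: need (7, 5, 6) vs free (6, 3, 4) (insufficient R2, R3 and R1)


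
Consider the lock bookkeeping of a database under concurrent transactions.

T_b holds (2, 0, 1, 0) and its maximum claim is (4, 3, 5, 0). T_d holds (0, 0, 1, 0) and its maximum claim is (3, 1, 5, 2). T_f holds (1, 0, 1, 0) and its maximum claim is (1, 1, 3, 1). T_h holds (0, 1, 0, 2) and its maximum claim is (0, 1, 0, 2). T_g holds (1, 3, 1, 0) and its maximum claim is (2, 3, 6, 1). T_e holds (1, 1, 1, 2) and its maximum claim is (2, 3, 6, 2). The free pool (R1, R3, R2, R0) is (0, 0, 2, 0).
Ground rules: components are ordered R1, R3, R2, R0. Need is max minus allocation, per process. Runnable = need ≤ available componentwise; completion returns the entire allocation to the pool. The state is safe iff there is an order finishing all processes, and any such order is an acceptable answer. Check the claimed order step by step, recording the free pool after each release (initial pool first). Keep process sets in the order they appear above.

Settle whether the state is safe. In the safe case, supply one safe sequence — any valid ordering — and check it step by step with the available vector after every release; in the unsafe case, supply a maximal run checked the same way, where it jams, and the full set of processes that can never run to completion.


The state is UNSAFE.
Key observation: T_h, T_f can finish, but then (1, 1, 3, 2) is all there is, and the blocked group's R2 demands exceed it.
Going as far as possible: T_h, T_f; after that, nothing fits. Verifying each step:
  pool = (0, 0, 2, 0)
  T_h needs (0, 0, 0, 0) <= (0, 0, 2, 0) -> finishes; pool += (0, 1, 0, 2) = (0, 1, 2, 2)
  T_f needs (0, 1, 2, 1) <= (0, 1, 2, 2) -> finishes; pool += (1, 0, 1, 0) = (1, 1, 3, 2)
  T_b still needs (2, 3, 4, 0) but only (1, 1, 3, 2) is free — short on R1, R3 and R2
  T_d still needs (3, 1, 4, 2) but only (1, 1, 3, 2) is free — short on R1 and R2
  T_g still needs (1, 0, 5, 1) but only (1, 1, 3, 2) is free — short on R2
  T_e still needs (1, 2, 5, 0) but only (1, 1, 3, 2) is free — short on R3 and R2
Permanently blocked: T_b, T_d, T_g and T_e.


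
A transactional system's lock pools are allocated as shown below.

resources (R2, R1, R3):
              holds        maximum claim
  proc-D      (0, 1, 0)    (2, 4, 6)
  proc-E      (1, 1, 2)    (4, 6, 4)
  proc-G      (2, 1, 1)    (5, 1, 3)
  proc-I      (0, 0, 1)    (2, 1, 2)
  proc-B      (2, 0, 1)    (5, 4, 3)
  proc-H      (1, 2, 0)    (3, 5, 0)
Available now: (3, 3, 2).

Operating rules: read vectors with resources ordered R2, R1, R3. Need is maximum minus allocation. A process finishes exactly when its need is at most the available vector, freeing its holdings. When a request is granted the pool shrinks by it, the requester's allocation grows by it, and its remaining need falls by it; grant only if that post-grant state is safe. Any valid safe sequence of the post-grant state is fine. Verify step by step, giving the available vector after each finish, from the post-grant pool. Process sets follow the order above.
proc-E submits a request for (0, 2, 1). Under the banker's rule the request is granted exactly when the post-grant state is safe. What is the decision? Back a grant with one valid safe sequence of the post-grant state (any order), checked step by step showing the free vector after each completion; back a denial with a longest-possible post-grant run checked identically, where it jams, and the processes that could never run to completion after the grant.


DENY: after the grant no complete ordering would exist.
Key observation: after proc-I, proc-G complete, (5, 2, 3) is the best the pool ever gets, yet each leftover process wants more R1.
On the post-grant state, proc-I, proc-G is a maximal run — nothing extends it. Check, step by step:
  pool = (3, 1, 1)
  proc-I needs (2, 1, 1) <= (3, 1, 1) -> finishes; pool += (0, 0, 1) = (3, 1, 2)
  proc-G needs (3, 0, 2) <= (3, 1, 2) -> finishes; pool += (2, 1, 1) = (5, 2, 3)
  proc-D cannot run: need (2, 3, 6) vs free (5, 2, 3) (insufficient R1 and R3)
  proc-E cannot run: need (3, 3, 1) vs free (5, 2, 3) (insufficient R1)
  proc-B cannot run: need (3, 4, 2) vs free (5, 2, 3) (insufficient R1)
  proc-H cannot run: need (2, 3, 0) vs free (5, 2, 3) (insufficient R1)
Processes that could never finish after the grant: proc-D, proc-E, proc-B and proc-H.


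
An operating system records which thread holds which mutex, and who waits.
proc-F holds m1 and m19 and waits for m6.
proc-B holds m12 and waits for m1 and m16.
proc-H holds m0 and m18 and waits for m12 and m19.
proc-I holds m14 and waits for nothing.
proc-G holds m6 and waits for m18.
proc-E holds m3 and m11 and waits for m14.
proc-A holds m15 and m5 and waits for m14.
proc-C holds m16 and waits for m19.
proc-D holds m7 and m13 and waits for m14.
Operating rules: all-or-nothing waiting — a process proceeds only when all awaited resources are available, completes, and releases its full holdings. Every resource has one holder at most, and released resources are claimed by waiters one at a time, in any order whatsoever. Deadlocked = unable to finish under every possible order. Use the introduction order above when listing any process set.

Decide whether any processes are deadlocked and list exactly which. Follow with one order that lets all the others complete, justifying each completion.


The deadlocked set is proc-F, proc-B, proc-H, proc-G and proc-C.
Key observation: along proc-F -> proc-G -> proc-H -> proc-F, each member waits on what the next one holds — a deadlock; proc-B and proc-C are caught in further circular waits.
One completion order for the rest: proc-I, proc-A, proc-D, proc-E.
Walking it through:
  proc-I: no waits; runs immediately, freeing m14
  run proc-A (all its waits — m14 — are resolved); releases m15 and m5
  run proc-D (all its waits — m14 — are resolved); releases m7 and m13
  run proc-E (all its waits — m14 — are resolved); releases m3 and m11


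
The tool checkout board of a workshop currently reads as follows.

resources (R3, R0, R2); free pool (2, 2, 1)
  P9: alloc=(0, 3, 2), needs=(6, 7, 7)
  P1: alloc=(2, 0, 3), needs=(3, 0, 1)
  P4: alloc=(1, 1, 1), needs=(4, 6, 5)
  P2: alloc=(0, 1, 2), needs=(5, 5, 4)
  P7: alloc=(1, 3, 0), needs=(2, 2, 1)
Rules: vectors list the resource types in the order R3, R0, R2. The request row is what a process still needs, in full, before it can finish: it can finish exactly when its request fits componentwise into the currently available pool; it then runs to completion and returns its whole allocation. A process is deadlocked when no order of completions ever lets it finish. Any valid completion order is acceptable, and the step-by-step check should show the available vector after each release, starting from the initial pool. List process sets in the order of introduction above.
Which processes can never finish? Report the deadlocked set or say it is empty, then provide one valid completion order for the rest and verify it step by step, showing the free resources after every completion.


Nothing here is deadlocked.
Key observation: P7 leads a chain of completions in which each release enables another process.
A valid finishing order for the others: P7, P1, P2, P4, P9. Check, step by step:
  pool = (2, 2, 1)
  P7 needs (2, 2, 1) <= (2, 2, 1) -> finishes; pool += (1, 3, 0) = (3, 5, 1)
  P1 needs (3, 0, 1) <= (3, 5, 1) -> finishes; pool += (2, 0, 3) = (5, 5, 4)
  P2 needs (5, 5, 4) <= (5, 5, 4) -> finishes; pool += (0, 1, 2) = (5, 6, 6)
  P4 needs (4, 6, 5) <= (5, 6, 6) -> finishes; pool += (1, 1, 1) = (6, 7, 7)
  P9 needs (6, 7, 7) <= (6, 7, 7) -> finishes; pool += (0, 3, 2) = (6, 10, 9)


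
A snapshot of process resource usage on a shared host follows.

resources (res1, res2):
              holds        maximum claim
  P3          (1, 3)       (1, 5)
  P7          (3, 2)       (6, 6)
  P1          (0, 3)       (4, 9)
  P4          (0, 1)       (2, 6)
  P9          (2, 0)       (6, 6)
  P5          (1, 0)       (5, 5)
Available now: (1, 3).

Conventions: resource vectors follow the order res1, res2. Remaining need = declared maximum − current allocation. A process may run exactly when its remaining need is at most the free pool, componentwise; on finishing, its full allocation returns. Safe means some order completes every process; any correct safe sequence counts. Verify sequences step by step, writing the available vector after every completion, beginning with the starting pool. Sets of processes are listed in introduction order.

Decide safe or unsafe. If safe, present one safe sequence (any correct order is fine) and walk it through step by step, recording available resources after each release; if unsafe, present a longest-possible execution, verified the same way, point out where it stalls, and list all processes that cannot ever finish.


UNSAFE.
Key observation: res1 is the bottleneck — with P3, P4 done the pool holds (2, 7), short of every remaining need.
A maximal execution: P3, P4 — then nothing else fits. Check, step by step:
  pool = (1, 3)
  P3: need (0, 2) fits (1, 3); releases (1, 3), pool now (2, 6)
  P4: need (2, 5) fits (2, 6); releases (0, 1), pool now (2, 7)
  P7 still needs (3, 4) but only (2, 7) is free — short on res1
  P1 still needs (4, 6) but only (2, 7) is free — short on res1
  P9 still needs (4, 6) but only (2, 7) is free — short on res1
  P5 still needs (4, 5) but only (2, 7) is free — short on res1
Processes that can never finish: P7, P1, P9 and P5.


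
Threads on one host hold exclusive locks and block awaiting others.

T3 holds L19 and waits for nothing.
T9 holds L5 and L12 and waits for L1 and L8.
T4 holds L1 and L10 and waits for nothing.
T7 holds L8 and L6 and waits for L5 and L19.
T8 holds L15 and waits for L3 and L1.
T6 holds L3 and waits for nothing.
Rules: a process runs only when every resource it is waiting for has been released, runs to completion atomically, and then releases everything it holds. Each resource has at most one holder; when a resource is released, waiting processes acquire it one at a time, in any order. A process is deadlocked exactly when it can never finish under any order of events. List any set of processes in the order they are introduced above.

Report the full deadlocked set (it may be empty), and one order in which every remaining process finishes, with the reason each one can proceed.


The deadlocked set is T9 and T7.
Key observation: along T9 -> T7 -> T9, each member waits on what the next one holds — a deadlock; no other process is dragged down with it.
A valid finishing order for the others: T6, T3, T4, T8.
Step-by-step check:
  T6 waits on nothing -> runs at once and releases L3
  T3 waits on nothing -> runs at once and releases L19
  T4 waits on nothing -> runs at once and releases L1 and L10
  T8: everything it awaited (L3 and L1) is free; runs, freeing L15


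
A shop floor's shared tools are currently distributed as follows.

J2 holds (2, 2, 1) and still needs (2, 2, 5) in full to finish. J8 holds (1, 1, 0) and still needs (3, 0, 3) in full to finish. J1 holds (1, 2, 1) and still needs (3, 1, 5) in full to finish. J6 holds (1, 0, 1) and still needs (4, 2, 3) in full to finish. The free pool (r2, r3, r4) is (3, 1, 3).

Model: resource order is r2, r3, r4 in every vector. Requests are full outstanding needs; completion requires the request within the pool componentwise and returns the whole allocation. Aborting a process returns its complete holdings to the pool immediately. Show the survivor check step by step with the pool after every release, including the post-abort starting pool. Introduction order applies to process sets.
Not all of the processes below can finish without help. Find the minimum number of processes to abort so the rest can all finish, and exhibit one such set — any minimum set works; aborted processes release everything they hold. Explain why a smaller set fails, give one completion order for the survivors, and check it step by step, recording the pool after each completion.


Minimum abort set: J1.
Key observation: the returned (1, 2, 1) from J1 is what brings J2 — unrunnable before, under any order — into play at step 3.
Minimality: the empty abort set fails — the state is deadlocked as it stands.
One survivor order: J6, J8, J2. Step-by-step check (post-abort pool first):
  pool = (4, 3, 4)
  J6: need (4, 2, 3) fits (4, 3, 4); releases (1, 0, 1), pool now (5, 3, 5)
  J8: need (3, 0, 3) fits (5, 3, 5); releases (1, 1, 0), pool now (6, 4, 5)
  J2: need (2, 2, 5) fits (6, 4, 5); releases (2, 2, 1), pool now (8, 6, 6)


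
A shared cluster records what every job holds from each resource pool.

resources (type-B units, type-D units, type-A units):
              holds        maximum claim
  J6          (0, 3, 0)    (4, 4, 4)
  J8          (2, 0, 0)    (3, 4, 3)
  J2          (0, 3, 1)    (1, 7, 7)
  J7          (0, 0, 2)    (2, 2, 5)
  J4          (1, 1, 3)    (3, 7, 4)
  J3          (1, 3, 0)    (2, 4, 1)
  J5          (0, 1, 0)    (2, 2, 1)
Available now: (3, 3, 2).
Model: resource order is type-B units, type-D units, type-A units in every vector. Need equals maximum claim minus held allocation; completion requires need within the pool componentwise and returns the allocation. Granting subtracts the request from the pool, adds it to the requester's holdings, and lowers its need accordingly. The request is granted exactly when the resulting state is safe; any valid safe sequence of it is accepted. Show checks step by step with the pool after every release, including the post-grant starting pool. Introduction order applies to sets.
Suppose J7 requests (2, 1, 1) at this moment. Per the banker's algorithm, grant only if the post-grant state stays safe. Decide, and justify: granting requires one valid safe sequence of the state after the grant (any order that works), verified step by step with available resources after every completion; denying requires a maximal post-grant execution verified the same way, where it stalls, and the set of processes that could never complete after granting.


GRANT: granting preserves safety; a valid post-grant sequence is J3, J5, J4, J8, J7, J6, J2.
Key observation: the transfer keeps a workable pool ((1, 2, 1)); J3 starts the safe sequence.
Step-by-step check of the post-grant state:
  pool = (1, 2, 1)
  J3 needs (1, 1, 1) <= (1, 2, 1) -> finishes; pool += (1, 3, 0) = (2, 5, 1)
  J5 needs (2, 1, 1) <= (2, 5, 1) -> finishes; pool += (0, 1, 0) = (2, 6, 1)
  J4 needs (2, 6, 1) <= (2, 6, 1) -> finishes; pool += (1, 1, 3) = (3, 7, 4)
  J8 needs (1, 4, 3) <= (3, 7, 4) -> finishes; pool += (2, 0, 0) = (5, 7, 4)
  J7 needs (0, 1, 2) <= (5, 7, 4) -> finishes; pool += (2, 1, 3) = (7, 8, 7)
  J6 needs (4, 1, 4) <= (7, 8, 7) -> finishes; pool += (0, 3, 0) = (7, 11, 7)
  J2 needs (1, 4, 6) <= (7, 11, 7) -> finishes; pool += (0, 3, 1) = (7, 14, 8)


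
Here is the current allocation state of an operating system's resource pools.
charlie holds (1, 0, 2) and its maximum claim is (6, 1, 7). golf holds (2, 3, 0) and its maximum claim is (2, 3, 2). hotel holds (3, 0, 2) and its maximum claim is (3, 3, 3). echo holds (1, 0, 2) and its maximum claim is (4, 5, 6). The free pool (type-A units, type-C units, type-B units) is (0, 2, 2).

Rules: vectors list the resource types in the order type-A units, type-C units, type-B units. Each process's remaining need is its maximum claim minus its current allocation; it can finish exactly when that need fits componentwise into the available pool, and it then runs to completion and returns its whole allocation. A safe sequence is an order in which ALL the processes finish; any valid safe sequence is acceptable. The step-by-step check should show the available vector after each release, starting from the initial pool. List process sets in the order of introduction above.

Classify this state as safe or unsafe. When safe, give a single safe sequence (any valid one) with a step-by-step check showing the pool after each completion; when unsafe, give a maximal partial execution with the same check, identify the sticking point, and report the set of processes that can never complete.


The state is SAFE; one workable sequence: golf, hotel, echo, charlie.
Key observation: the order's first zero-slack moment is golf ((0, 0, 2) needed, (0, 2, 2) free — a requested resource with nothing to spare).
Step-by-step check:
  pool = (0, 2, 2)
  run golf (needs (0, 0, 2), free (0, 2, 2)); after release of (2, 3, 0) the pool is (2, 5, 2)
  run hotel (needs (0, 3, 1), free (2, 5, 2)); after release of (3, 0, 2) the pool is (5, 5, 4)
  run echo (needs (3, 5, 4), free (5, 5, 4)); after release of (1, 0, 2) the pool is (6, 5, 6)
  run charlie (needs (5, 1, 5), free (6, 5, 6)); after release of (1, 0, 2) the pool is (7, 5, 8)


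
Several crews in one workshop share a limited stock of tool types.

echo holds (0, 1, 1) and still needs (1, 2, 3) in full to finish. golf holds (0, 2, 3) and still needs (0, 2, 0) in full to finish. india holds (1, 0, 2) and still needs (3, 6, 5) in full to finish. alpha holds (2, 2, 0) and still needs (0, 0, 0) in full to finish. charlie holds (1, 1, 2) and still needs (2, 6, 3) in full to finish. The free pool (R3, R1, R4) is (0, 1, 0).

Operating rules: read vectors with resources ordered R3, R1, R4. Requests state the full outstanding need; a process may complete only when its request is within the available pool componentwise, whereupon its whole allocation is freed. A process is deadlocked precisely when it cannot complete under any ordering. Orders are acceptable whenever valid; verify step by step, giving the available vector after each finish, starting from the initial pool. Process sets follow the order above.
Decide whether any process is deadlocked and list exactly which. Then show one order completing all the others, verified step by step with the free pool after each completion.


No process is deadlocked.
Key observation: the pool covers alpha at once, and every later process fits after earlier releases.
A valid finishing order for the others: alpha, golf, echo, charlie, india. Verifying each step:
  pool = (0, 1, 0)
  alpha needs (0, 0, 0) <= (0, 1, 0) -> finishes; pool += (2, 2, 0) = (2, 3, 0)
  golf needs (0, 2, 0) <= (2, 3, 0) -> finishes; pool += (0, 2, 3) = (2, 5, 3)
  echo needs (1, 2, 3) <= (2, 5, 3) -> finishes; pool += (0, 1, 1) = (2, 6, 4)
  charlie needs (2, 6, 3) <= (2, 6, 4) -> finishes; pool += (1, 1, 2) = (3, 7, 6)
  india needs (3, 6, 5) <= (3, 7, 6) -> finishes; pool += (1, 0, 2) = (4, 7, 8)


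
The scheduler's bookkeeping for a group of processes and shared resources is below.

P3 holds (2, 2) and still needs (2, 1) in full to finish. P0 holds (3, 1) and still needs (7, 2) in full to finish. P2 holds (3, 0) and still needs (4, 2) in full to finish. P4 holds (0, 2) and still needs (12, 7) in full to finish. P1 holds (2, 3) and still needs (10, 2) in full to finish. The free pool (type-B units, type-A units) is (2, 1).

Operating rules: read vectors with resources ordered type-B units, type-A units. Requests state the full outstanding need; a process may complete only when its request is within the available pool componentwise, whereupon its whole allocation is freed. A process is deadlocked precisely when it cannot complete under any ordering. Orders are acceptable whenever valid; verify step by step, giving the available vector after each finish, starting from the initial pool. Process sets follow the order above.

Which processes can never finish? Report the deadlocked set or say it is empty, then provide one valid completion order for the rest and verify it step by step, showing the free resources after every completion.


No process is deadlocked.
Key observation: the pool covers P3 at once, and every later process fits after earlier releases.
The rest can finish in the order P3, P2, P0, P1, P4. Check, step by step:
  pool = (2, 1)
  P3: need (2, 1) fits (2, 1); releases (2, 2), pool now (4, 3)
  P2: need (4, 2) fits (4, 3); releases (3, 0), pool now (7, 3)
  P0: need (7, 2) fits (7, 3); releases (3, 1), pool now (10, 4)
  P1: need (10, 2) fits (10, 4); releases (2, 3), pool now (12, 7)
  P4: need (12, 7) fits (12, 7); releases (0, 2), pool now (12, 9)


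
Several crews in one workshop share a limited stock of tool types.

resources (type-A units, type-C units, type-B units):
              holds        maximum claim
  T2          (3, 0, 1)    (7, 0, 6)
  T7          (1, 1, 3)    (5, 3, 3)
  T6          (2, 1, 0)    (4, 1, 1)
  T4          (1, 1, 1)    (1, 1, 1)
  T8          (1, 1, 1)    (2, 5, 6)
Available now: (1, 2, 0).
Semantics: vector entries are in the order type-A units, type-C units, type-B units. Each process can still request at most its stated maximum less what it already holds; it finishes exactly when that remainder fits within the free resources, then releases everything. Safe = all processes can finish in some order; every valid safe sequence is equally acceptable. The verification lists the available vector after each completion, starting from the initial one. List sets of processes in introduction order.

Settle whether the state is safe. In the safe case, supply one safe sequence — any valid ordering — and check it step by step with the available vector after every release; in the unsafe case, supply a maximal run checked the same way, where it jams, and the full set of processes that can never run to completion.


The state is UNSAFE.
Key observation: no order helps: past T4, T6, T7, the free pool tops out at (5, 5, 4), below what each blocked process needs in type-B units.
A maximal execution: T4, T6, T7 — then nothing else fits. Walking it through:
  pool = (1, 2, 0)
  run T4 (needs (0, 0, 0), free (1, 2, 0)); after release of (1, 1, 1) the pool is (2, 3, 1)
  run T6 (needs (2, 0, 1), free (2, 3, 1)); after release of (2, 1, 0) the pool is (4, 4, 1)
  run T7 (needs (4, 2, 0), free (4, 4, 1)); after release of (1, 1, 3) the pool is (5, 5, 4)
  T2 cannot run: need (4, 0, 5) vs free (5, 5, 4) (insufficient type-B units)
  T8 cannot run: need (1, 4, 5) vs free (5, 5, 4) (insufficient type-B units)
Never able to finish: T2 and T8.


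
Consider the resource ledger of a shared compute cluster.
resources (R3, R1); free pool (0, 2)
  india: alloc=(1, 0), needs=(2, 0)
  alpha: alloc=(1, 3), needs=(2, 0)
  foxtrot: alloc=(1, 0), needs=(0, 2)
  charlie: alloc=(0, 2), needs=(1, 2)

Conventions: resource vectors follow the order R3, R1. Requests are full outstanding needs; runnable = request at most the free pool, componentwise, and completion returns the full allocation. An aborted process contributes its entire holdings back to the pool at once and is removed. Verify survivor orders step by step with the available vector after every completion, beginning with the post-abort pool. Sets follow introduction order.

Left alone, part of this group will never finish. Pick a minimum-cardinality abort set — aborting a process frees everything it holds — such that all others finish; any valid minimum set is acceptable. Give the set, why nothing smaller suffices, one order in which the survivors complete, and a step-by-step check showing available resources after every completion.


Abort india.
Key observation: the deadlocked alpha becomes finishable only because india released (1, 0); it completes at step 3 below.
Why nothing smaller works: aborting no one leaves the state deadlocked as given.
The survivors complete as foxtrot, charlie, alpha. Check, step by step (starting from the post-abort pool):
  pool = (1, 2)
  foxtrot: need (0, 2) fits (1, 2); releases (1, 0), pool now (2, 2)
  charlie: need (1, 2) fits (2, 2); releases (0, 2), pool now (2, 4)
  alpha: need (2, 0) fits (2, 4); releases (1, 3), pool now (3, 7)


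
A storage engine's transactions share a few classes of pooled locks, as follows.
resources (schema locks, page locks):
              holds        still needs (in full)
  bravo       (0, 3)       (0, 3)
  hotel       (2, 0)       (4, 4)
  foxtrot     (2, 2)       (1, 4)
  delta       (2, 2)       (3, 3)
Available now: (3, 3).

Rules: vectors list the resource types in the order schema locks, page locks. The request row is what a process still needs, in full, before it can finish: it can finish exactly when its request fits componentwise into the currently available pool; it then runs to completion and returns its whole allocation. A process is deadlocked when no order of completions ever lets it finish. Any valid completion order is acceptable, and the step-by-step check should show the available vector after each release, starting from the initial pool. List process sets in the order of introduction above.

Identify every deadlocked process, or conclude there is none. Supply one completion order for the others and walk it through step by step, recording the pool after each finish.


No process is deadlocked.
Key observation: delta fits the free pool immediately, and its release cascades until everyone finishes.
The rest can finish in the order delta, foxtrot, hotel, bravo. Verifying each step:
  pool = (3, 3)
  run delta (needs (3, 3), free (3, 3)); after release of (2, 2) the pool is (5, 5)
  run foxtrot (needs (1, 4), free (5, 5)); after release of (2, 2) the pool is (7, 7)
  run hotel (needs (4, 4), free (7, 7)); after release of (2, 0) the pool is (9, 7)
  run bravo (needs (0, 3), free (9, 7)); after release of (0, 3) the pool is (9, 10)


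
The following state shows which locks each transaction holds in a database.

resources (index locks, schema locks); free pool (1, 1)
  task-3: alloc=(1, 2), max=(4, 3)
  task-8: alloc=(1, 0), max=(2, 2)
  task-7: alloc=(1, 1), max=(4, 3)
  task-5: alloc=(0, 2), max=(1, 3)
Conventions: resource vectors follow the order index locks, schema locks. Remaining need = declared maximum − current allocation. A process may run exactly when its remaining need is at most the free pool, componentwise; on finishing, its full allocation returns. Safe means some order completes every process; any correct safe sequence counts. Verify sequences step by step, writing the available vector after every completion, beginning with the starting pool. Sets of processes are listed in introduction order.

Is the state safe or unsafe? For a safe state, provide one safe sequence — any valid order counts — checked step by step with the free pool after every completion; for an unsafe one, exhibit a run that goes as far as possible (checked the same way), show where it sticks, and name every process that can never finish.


UNSAFE.
Key observation: index locks is the bottleneck — with task-5, task-8 done the pool holds (2, 3), short of every remaining need.
A maximal execution: task-5, task-8 — then nothing else fits. Walking it through:
  pool = (1, 1)
  task-5 needs (1, 1) <= (1, 1) -> finishes; pool += (0, 2) = (1, 3)
  task-8 needs (1, 2) <= (1, 3) -> finishes; pool += (1, 0) = (2, 3)
  task-3 cannot run: need (3, 1) vs free (2, 3) (insufficient index locks)
  task-7 cannot run: need (3, 2) vs free (2, 3) (insufficient index locks)
Processes that can never finish: task-3 and task-7.


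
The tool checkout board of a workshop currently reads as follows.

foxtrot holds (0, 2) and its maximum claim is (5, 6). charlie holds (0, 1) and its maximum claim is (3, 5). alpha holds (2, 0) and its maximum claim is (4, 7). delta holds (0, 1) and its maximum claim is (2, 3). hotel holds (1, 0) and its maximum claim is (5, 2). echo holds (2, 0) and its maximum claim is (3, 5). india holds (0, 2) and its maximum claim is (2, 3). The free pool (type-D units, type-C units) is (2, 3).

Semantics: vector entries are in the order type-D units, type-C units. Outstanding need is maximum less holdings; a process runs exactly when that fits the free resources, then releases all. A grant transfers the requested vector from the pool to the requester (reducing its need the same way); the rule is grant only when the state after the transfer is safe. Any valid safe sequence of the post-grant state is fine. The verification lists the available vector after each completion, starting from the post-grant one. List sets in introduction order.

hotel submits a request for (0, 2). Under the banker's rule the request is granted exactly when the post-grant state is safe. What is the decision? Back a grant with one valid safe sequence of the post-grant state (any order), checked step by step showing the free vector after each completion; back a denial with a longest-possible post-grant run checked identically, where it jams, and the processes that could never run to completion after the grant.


DENY — the pretend-granted state is unsafe.
Key observation: after india, delta the pool peaks at (2, 4), and each blocked process is short somewhere: foxtrot on type-D units; charlie on type-D units; alpha on type-C units; hotel on type-D units; echo on type-C units.
On the post-grant state, india, delta is a maximal run — nothing extends it. Step-by-step check:
  pool = (2, 1)
  india needs (2, 1) <= (2, 1) -> finishes; pool += (0, 2) = (2, 3)
  delta needs (2, 2) <= (2, 3) -> finishes; pool += (0, 1) = (2, 4)
  foxtrot still needs (5, 4) but only (2, 4) is free — short on type-D units
  charlie still needs (3, 4) but only (2, 4) is free — short on type-D units
  alpha still needs (2, 7) but only (2, 4) is free — short on type-C units
  hotel still needs (4, 0) but only (2, 4) is free — short on type-D units
  echo still needs (1, 5) but only (2, 4) is free — short on type-C units
Had the request been granted, foxtrot, charlie, alpha, hotel and echo could never finish.


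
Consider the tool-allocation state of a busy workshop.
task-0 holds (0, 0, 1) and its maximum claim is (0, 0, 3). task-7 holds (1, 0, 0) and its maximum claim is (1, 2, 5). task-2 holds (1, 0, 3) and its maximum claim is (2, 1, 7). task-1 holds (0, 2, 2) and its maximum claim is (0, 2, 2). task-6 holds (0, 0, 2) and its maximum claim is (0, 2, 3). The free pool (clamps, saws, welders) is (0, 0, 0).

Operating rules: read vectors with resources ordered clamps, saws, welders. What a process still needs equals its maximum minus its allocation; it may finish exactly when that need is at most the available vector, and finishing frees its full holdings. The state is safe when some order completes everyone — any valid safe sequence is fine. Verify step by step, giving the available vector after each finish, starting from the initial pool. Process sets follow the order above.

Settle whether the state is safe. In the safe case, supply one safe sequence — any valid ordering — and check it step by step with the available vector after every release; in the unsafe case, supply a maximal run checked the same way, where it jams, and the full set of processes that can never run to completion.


SAFE. One safe sequence: task-1, task-6, task-0, task-7, task-2.
Key observation: reading the order forward, task-6 is the first process whose need (0, 2, 1) meets the free pool (0, 2, 2) exactly on a resource it requests.
Walking it through:
  pool = (0, 0, 0)
  task-1 needs (0, 0, 0) <= (0, 0, 0) -> finishes; pool += (0, 2, 2) = (0, 2, 2)
  task-6 needs (0, 2, 1) <= (0, 2, 2) -> finishes; pool += (0, 0, 2) = (0, 2, 4)
  task-0 needs (0, 0, 2) <= (0, 2, 4) -> finishes; pool += (0, 0, 1) = (0, 2, 5)
  task-7 needs (0, 2, 5) <= (0, 2, 5) -> finishes; pool += (1, 0, 0) = (1, 2, 5)
  task-2 needs (1, 1, 4) <= (1, 2, 5) -> finishes; pool += (1, 0, 3) = (2, 2, 8)
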